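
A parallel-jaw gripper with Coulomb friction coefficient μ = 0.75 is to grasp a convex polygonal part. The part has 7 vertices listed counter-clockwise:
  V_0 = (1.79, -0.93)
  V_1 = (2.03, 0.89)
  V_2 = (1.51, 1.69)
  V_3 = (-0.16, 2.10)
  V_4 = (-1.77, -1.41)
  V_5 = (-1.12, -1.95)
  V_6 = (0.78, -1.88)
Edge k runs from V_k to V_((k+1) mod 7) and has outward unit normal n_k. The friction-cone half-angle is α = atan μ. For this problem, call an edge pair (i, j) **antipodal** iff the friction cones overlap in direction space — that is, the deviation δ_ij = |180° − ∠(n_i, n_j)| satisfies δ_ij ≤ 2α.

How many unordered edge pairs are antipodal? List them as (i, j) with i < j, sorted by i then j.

α = atan 0.75 = 36.87°;  2α = 73.74°
n_0 = (+0.9914, -0.1307)
n_1 = (+0.8384, +0.5450)
n_2 = (+0.2384, +0.9712)
n_3 = (-0.9089, +0.4169)
n_4 = (-0.6390, -0.7692)
n_5 = (+0.0368, -0.9993)
n_6 = (+0.6851, -0.7284)
  (0,1): δ = 139.46°  ·
  (0,2): δ = 96.28°  ·
  (0,3): δ = 17.13°  ✓
  (0,4): δ = 57.79°  ✓
  (0,5): δ = 99.62°  ·
  (0,6): δ = 140.76°  ·
  (1,2): δ = 136.82°  ·
  (1,3): δ = 57.66°  ✓
  (1,4): δ = 17.26°  ✓
  (1,5): δ = 59.09°  ✓
  (1,6): δ = 100.22°  ·
  (2,3): δ = 100.85°  ·
  (2,4): δ = 25.92°  ✓
  (2,5): δ = 15.90°  ✓
  (2,6): δ = 57.04°  ✓
  (3,4): δ = 105.08°  ·
  (3,5): δ = 63.25°  ✓
  (3,6): δ = 22.11°  ✓
  (4,5): δ = 138.17°  ·
  (4,6): δ = 97.03°  ·
  (5,6): δ = 138.86°  ·
antipodal pairs: 10

count = 10; pairs: (0,3), (0,4), (1,3), (1,4), (1,5), (2,4), (2,5), (2,6), (3,5), (3,6)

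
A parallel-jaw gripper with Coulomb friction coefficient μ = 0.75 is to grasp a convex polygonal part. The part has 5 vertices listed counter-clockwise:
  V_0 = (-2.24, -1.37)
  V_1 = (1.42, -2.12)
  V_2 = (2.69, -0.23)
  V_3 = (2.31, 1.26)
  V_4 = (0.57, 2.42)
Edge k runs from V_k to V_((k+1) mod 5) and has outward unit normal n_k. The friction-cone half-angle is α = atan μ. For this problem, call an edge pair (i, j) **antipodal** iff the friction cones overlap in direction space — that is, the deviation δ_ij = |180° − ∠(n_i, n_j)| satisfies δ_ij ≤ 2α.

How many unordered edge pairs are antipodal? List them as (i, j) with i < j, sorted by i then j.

α = atan 0.75 = 36.87°;  2α = 73.74°
n_0 = (-0.2007, -0.9796)
n_1 = (+0.8300, -0.5577)
n_2 = (+0.9690, +0.2471)
n_3 = (+0.5547, +0.8321)
n_4 = (-0.8033, +0.5956)
  (0,1): δ = 112.32°  ·
  (0,2): δ = 64.11°  ✓
  (0,3): δ = 22.11°  ✓
  (0,4): δ = 65.03°  ✓
  (1,2): δ = 131.79°  ·
  (1,3): δ = 89.79°  ·
  (1,4): δ = 2.65°  ✓
  (2,3): δ = 138.00°  ·
  (2,4): δ = 50.86°  ✓
  (3,4): δ = 92.86°  ·
antipodal pairs: 5

count = 5; pairs: (0,2), (0,3), (0,4), (1,4), (2,4)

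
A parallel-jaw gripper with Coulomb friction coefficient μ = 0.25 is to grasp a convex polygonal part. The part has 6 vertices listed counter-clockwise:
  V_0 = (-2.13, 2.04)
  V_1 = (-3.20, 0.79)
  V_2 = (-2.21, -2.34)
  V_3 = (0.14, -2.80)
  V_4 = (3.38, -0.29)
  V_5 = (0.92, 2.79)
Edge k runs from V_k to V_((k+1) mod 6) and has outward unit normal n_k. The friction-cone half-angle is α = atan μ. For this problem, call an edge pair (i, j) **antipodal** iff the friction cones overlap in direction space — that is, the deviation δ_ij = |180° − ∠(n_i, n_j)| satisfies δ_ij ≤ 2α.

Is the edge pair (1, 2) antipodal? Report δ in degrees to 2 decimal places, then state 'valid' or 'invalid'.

δ = 118.63°, invalid

α = atan 0.25 = 14.04°;  2α = 28.07°
edge 1: e_1 = (+0.99, -3.13);  n_1 = (-0.9534, -0.3016)
edge 2: e_2 = (+2.35, -0.46);  n_2 = (-0.1921, -0.9814)
∠(n_1, n_2) = 61.37°
δ = |180° − 61.37°| = 118.63°
118.63° > 2α = 28.07°  →  invalid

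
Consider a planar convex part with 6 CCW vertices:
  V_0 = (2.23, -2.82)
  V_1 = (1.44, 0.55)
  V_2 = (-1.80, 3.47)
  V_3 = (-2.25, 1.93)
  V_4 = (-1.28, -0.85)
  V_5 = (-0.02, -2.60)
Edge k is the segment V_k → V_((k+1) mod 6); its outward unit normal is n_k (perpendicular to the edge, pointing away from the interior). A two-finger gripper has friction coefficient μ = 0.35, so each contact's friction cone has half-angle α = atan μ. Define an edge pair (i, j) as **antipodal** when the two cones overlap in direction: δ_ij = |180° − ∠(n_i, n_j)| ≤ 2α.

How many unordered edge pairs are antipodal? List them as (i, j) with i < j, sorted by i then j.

α = atan 0.35 = 19.29°;  2α = 38.58°
n_0 = (+0.9736, +0.2282)
n_1 = (+0.6695, +0.7428)
n_2 = (-0.9599, +0.2805)
n_3 = (-0.9442, -0.3294)
n_4 = (-0.8115, -0.5843)
n_5 = (-0.0973, -0.9953)
  (0,1): δ = 145.22°  ·
  (0,2): δ = 29.48°  ✓
  (0,3): δ = 6.04°  ✓
  (0,4): δ = 22.56°  ✓
  (0,5): δ = 71.22°  ·
  (1,2): δ = 64.26°  ·
  (1,3): δ = 28.74°  ✓
  (1,4): δ = 12.22°  ✓
  (1,5): δ = 36.44°  ✓
  (2,3): δ = 144.48°  ·
  (2,4): δ = 127.96°  ·
  (2,5): δ = 79.30°  ·
  (3,4): δ = 163.48°  ·
  (3,5): δ = 114.82°  ·
  (4,5): δ = 131.34°  ·
antipodal pairs: 6

count = 6; pairs: (0,2), (0,3), (0,4), (1,3), (1,4), (1,5)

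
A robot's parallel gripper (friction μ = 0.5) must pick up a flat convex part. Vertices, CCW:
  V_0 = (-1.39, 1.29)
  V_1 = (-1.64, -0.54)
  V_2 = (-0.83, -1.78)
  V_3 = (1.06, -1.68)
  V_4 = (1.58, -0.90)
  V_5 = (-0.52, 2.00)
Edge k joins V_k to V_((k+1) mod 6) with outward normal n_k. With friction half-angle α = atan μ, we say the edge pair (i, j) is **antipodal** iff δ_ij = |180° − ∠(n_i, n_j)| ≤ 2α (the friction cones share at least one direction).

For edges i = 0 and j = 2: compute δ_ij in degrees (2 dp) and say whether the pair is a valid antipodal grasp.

δ = 79.19°, invalid

α = atan 0.5 = 26.57°;  2α = 53.13°
edge 0: e_0 = (-0.25, -1.83);  n_0 = (-0.9908, +0.1354)
edge 2: e_2 = (+1.89, +0.10);  n_2 = (+0.0528, -0.9986)
∠(n_0, n_2) = 100.81°
δ = |180° − 100.81°| = 79.19°
79.19° > 2α = 53.13°  →  invalid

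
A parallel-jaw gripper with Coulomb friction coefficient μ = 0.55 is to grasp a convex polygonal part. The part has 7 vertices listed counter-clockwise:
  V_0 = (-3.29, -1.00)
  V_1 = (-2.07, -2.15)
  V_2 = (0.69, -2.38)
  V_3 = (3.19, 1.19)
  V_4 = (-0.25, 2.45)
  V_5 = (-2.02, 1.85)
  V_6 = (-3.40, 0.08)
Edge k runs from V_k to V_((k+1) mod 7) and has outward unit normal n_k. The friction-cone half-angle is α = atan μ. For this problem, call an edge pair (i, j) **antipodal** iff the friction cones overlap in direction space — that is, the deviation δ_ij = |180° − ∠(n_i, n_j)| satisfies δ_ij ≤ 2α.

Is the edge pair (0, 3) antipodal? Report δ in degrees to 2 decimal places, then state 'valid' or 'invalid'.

δ = 23.19°, valid

α = atan 0.55 = 28.81°;  2α = 57.62°
edge 0: e_0 = (+1.22, -1.15);  n_0 = (-0.6859, -0.7277)
edge 3: e_3 = (-3.44, +1.26);  n_3 = (+0.3439, +0.9390)
∠(n_0, n_3) = 156.81°
δ = |180° − 156.81°| = 23.19°
23.19° ≤ 2α = 57.62°  →  valid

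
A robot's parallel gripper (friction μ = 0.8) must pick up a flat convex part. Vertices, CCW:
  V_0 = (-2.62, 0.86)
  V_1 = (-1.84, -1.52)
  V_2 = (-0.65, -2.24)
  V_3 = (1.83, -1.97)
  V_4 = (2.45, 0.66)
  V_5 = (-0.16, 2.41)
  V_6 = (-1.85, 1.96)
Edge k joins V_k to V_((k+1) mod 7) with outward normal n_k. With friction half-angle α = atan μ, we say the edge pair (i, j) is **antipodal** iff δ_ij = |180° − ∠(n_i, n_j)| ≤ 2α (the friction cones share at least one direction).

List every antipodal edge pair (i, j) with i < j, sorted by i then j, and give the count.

α = atan 0.8 = 38.66°;  2α = 77.32°
n_0 = (-0.9503, -0.3114)
n_1 = (-0.5177, -0.8556)
n_2 = (+0.1082, -0.9941)
n_3 = (+0.9733, -0.2295)
n_4 = (+0.5569, +0.8306)
n_5 = (-0.2573, +0.9663)
n_6 = (-0.8192, +0.5735)
  (0,1): δ = 139.32°  ·
  (0,2): δ = 101.93°  ·
  (0,3): δ = 31.41°  ✓
  (0,4): δ = 38.01°  ✓
  (0,5): δ = 86.76°  ·
  (0,6): δ = 126.86°  ·
  (1,2): δ = 142.61°  ·
  (1,3): δ = 72.09°  ✓
  (1,4): δ = 2.67°  ✓
  (1,5): δ = 46.09°  ✓
  (1,6): δ = 86.18°  ·
  (2,3): δ = 109.48°  ·
  (2,4): δ = 40.06°  ✓
  (2,5): δ = 8.70°  ✓
  (2,6): δ = 48.79°  ✓
  (3,4): δ = 110.58°  ·
  (3,5): δ = 61.82°  ✓
  (3,6): δ = 21.73°  ✓
  (4,5): δ = 131.25°  ·
  (4,6): δ = 91.15°  ·
  (5,6): δ = 139.90°  ·
antipodal pairs: 10

count = 10; pairs: (0,3), (0,4), (1,3), (1,4), (1,5), (2,4), (2,5), (2,6), (3,5), (3,6)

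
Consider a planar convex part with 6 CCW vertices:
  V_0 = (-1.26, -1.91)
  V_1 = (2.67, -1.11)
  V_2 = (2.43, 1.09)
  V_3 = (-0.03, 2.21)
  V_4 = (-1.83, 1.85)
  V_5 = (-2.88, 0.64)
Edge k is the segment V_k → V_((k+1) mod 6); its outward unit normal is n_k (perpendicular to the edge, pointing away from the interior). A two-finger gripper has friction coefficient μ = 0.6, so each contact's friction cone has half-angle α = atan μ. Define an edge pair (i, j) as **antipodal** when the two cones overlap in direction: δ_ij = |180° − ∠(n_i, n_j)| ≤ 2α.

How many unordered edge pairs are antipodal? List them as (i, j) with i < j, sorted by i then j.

α = atan 0.6 = 30.96°;  2α = 61.93°
n_0 = (+0.1995, -0.9799)
n_1 = (+0.9941, +0.1084)
n_2 = (+0.4144, +0.9101)
n_3 = (-0.1961, +0.9806)
n_4 = (-0.7553, +0.6554)
n_5 = (-0.8441, -0.5362)
  (0,1): δ = 95.28°  ·
  (0,2): δ = 35.99°  ✓
  (0,3): δ = 0.20°  ✓
  (0,4): δ = 37.54°  ✓
  (0,5): δ = 110.92°  ·
  (1,2): δ = 120.70°  ·
  (1,3): δ = 84.92°  ·
  (1,4): δ = 47.18°  ✓
  (1,5): δ = 26.20°  ✓
  (2,3): δ = 144.21°  ·
  (2,4): δ = 106.47°  ·
  (2,5): δ = 33.09°  ✓
  (3,4): δ = 142.26°  ·
  (3,5): δ = 68.88°  ·
  (4,5): δ = 106.62°  ·
antipodal pairs: 6

count = 6; pairs: (0,2), (0,3), (0,4), (1,4), (1,5), (2,5)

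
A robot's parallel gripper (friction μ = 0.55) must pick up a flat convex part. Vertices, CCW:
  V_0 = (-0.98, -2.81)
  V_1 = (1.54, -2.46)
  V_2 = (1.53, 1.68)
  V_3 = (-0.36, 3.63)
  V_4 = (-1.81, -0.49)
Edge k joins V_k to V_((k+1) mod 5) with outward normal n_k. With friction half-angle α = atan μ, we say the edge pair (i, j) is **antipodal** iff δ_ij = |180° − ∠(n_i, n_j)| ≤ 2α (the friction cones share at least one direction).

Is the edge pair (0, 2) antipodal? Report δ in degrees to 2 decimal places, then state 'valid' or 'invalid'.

δ = 53.80°, valid

α = atan 0.55 = 28.81°;  2α = 57.62°
edge 0: e_0 = (+2.52, +0.35);  n_0 = (+0.1376, -0.9905)
edge 2: e_2 = (-1.89, +1.95);  n_2 = (+0.7181, +0.6960)
∠(n_0, n_2) = 126.20°
δ = |180° − 126.20°| = 53.80°
53.80° ≤ 2α = 57.62°  →  valid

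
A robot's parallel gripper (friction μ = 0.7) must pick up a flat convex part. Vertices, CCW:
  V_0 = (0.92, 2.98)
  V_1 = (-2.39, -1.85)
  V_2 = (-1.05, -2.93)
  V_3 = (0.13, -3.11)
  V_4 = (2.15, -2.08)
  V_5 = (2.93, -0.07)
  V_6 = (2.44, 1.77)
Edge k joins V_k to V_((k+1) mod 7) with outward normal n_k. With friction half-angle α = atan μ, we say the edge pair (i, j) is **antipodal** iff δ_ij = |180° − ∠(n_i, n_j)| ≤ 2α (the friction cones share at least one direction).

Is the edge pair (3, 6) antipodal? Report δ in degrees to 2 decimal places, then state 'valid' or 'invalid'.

α = atan 0.7 = 34.99°;  2α = 69.98°
edge 3: e_3 = (+2.02, +1.03);  n_3 = (+0.4543, -0.8909)
edge 6: e_6 = (-1.52, +1.21);  n_6 = (+0.6228, +0.7824)
∠(n_3, n_6) = 114.46°
δ = |180° − 114.46°| = 65.54°
65.54° ≤ 2α = 69.98°  →  valid

δ = 65.54°, valid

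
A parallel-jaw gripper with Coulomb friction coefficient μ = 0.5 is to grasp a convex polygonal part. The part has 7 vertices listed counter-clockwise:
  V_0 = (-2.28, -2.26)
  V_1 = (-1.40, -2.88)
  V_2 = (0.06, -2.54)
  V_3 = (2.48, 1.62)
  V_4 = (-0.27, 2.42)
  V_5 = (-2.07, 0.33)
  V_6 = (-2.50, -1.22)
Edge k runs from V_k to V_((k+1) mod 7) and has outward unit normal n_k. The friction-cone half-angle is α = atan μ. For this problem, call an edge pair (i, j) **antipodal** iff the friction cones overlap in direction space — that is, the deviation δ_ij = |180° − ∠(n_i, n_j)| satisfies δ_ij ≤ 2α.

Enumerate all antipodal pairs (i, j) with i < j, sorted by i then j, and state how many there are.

count = 6; pairs: (0,3), (1,3), (1,4), (2,4), (2,5), (2,6)

α = atan 0.5 = 26.57°;  2α = 53.13°
n_0 = (-0.5760, -0.8175)
n_1 = (+0.2268, -0.9739)
n_2 = (+0.8644, -0.5028)
n_3 = (+0.2793, +0.9602)
n_4 = (-0.7577, +0.6526)
n_5 = (-0.9636, +0.2673)
n_6 = (-0.9783, -0.2070)
  (0,1): δ = 131.72°  ·
  (0,2): δ = 85.02°  ·
  (0,3): δ = 18.95°  ✓
  (0,4): δ = 84.43°  ·
  (0,5): δ = 109.66°  ·
  (0,6): δ = 137.11°  ·
  (1,2): δ = 133.30°  ·
  (1,3): δ = 29.33°  ✓
  (1,4): δ = 36.15°  ✓
  (1,5): δ = 61.39°  ·
  (1,6): δ = 88.83°  ·
  (2,3): δ = 76.03°  ·
  (2,4): δ = 10.55°  ✓
  (2,5): δ = 14.68°  ✓
  (2,6): δ = 42.13°  ✓
  (3,4): δ = 114.52°  ·
  (3,5): δ = 89.28°  ·
  (3,6): δ = 61.84°  ·
  (4,5): δ = 154.77°  ·
  (4,6): δ = 127.32°  ·
  (5,6): δ = 152.55°  ·
antipodal pairs: 6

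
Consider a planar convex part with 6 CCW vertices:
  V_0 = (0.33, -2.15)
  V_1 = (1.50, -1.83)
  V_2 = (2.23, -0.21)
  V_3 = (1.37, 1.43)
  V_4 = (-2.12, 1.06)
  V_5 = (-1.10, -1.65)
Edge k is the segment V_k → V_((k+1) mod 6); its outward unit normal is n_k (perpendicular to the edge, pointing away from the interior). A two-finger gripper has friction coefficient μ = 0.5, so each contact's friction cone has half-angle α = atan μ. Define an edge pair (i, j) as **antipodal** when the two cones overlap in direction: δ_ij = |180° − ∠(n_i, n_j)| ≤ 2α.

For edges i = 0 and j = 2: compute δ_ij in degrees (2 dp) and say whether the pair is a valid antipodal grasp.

δ = 77.62°, invalid

α = atan 0.5 = 26.57°;  2α = 53.13°
edge 0: e_0 = (+1.17, +0.32);  n_0 = (+0.2638, -0.9646)
edge 2: e_2 = (-0.86, +1.64);  n_2 = (+0.8856, +0.4644)
∠(n_0, n_2) = 102.38°
δ = |180° − 102.38°| = 77.62°
77.62° > 2α = 53.13°  →  invalid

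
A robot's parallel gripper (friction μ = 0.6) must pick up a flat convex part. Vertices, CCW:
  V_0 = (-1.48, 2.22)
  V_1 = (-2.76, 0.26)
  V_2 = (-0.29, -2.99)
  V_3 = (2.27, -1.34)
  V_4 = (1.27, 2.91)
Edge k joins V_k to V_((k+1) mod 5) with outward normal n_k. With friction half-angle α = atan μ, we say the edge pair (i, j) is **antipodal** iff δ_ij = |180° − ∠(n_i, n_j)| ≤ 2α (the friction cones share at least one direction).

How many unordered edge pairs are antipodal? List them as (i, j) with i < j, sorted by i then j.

count = 4; pairs: (0,2), (0,3), (1,3), (2,4)

α = atan 0.6 = 30.96°;  2α = 61.93°
n_0 = (-0.8373, +0.5468)
n_1 = (-0.7962, -0.6051)
n_2 = (+0.5418, -0.8405)
n_3 = (+0.9734, +0.2290)
n_4 = (-0.2434, +0.9699)
  (0,1): δ = 109.62°  ·
  (0,2): δ = 24.05°  ✓
  (0,3): δ = 46.39°  ✓
  (0,4): δ = 137.23°  ·
  (1,2): δ = 94.43°  ·
  (1,3): δ = 23.99°  ✓
  (1,4): δ = 66.85°  ·
  (2,3): δ = 109.56°  ·
  (2,4): δ = 18.72°  ✓
  (3,4): δ = 89.16°  ·
antipodal pairs: 4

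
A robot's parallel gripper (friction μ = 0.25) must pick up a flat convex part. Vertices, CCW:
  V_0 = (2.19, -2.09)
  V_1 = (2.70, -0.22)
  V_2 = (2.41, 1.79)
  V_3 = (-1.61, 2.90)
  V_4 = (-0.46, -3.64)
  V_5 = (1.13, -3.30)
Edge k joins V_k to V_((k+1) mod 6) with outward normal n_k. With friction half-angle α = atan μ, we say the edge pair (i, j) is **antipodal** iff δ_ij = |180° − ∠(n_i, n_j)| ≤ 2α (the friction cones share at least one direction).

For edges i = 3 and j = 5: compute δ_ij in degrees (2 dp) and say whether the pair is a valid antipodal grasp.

δ = 51.19°, invalid

α = atan 0.25 = 14.04°;  2α = 28.07°
edge 3: e_3 = (+1.15, -6.54);  n_3 = (-0.9849, -0.1732)
edge 5: e_5 = (+1.06, +1.21);  n_5 = (+0.7522, -0.6589)
∠(n_3, n_5) = 128.81°
δ = |180° − 128.81°| = 51.19°
51.19° > 2α = 28.07°  →  invalid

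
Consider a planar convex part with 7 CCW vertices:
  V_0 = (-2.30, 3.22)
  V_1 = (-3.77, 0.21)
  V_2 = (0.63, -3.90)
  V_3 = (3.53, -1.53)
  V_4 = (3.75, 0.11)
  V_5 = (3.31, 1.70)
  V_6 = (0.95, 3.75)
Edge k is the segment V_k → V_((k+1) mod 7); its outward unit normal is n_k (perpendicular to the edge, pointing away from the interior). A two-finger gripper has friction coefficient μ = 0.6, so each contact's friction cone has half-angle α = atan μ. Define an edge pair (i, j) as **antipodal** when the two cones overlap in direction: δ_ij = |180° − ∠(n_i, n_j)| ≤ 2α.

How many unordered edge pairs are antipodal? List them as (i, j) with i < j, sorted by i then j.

α = atan 0.6 = 30.96°;  2α = 61.93°
n_0 = (-0.8986, +0.4388)
n_1 = (-0.6826, -0.7308)
n_2 = (+0.6328, -0.7743)
n_3 = (+0.9911, -0.1330)
n_4 = (+0.9638, +0.2667)
n_5 = (+0.6558, +0.7549)
n_6 = (-0.1610, +0.9870)
  (0,1): δ = 107.02°  ·
  (0,2): δ = 24.71°  ✓
  (0,3): δ = 18.39°  ✓
  (0,4): δ = 41.50°  ✓
  (0,5): δ = 75.05°  ·
  (0,6): δ = 125.29°  ·
  (1,2): δ = 97.69°  ·
  (1,3): δ = 54.59°  ✓
  (1,4): δ = 31.48°  ✓
  (1,5): δ = 2.07°  ✓
  (1,6): δ = 52.31°  ✓
  (2,3): δ = 136.90°  ·
  (2,4): δ = 113.79°  ·
  (2,5): δ = 80.24°  ·
  (2,6): δ = 30.00°  ✓
  (3,4): δ = 156.89°  ·
  (3,5): δ = 123.34°  ·
  (3,6): δ = 73.10°  ·
  (4,5): δ = 146.45°  ·
  (4,6): δ = 96.21°  ·
  (5,6): δ = 129.76°  ·
antipodal pairs: 8

count = 8; pairs: (0,2), (0,3), (0,4), (1,3), (1,4), (1,5), (1,6), (2,6)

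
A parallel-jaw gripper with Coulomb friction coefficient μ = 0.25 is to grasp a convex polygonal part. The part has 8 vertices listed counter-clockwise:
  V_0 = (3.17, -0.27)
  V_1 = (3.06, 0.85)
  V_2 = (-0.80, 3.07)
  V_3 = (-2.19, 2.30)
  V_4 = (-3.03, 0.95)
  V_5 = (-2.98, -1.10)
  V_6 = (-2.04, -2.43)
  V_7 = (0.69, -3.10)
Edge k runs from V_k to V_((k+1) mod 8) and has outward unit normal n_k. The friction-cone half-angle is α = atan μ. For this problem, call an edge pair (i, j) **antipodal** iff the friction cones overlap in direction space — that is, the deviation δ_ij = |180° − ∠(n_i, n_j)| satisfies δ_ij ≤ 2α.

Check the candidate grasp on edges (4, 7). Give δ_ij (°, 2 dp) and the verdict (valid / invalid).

δ = 42.63°, invalid

α = atan 0.25 = 14.04°;  2α = 28.07°
edge 4: e_4 = (+0.05, -2.05);  n_4 = (-0.9997, -0.0244)
edge 7: e_7 = (+2.48, +2.83);  n_7 = (+0.7521, -0.6591)
∠(n_4, n_7) = 137.37°
δ = |180° − 137.37°| = 42.63°
42.63° > 2α = 28.07°  →  invalid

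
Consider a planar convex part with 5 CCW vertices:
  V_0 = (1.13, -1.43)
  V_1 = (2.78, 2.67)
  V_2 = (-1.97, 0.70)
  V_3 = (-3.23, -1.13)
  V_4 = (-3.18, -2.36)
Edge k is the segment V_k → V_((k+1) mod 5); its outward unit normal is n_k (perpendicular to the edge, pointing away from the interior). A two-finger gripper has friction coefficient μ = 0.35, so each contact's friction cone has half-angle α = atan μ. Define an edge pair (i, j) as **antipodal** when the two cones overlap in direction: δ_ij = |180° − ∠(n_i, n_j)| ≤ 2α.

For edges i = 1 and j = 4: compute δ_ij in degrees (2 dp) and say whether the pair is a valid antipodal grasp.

α = atan 0.35 = 19.29°;  2α = 38.58°
edge 1: e_1 = (-4.75, -1.97);  n_1 = (-0.3831, +0.9237)
edge 4: e_4 = (+4.31, +0.93);  n_4 = (+0.2109, -0.9775)
∠(n_1, n_4) = 169.65°
δ = |180° − 169.65°| = 10.35°
10.35° ≤ 2α = 38.58°  →  valid

δ = 10.35°, valid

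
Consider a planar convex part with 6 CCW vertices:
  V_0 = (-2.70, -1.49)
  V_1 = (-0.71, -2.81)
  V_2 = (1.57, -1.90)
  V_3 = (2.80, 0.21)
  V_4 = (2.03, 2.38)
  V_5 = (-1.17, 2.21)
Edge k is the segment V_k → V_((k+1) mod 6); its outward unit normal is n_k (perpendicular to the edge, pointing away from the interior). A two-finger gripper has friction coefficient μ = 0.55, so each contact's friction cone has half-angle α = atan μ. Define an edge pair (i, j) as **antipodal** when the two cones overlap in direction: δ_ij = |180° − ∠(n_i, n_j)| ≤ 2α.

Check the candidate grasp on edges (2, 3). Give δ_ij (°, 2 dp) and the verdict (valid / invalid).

α = atan 0.55 = 28.81°;  2α = 57.62°
edge 2: e_2 = (+1.23, +2.11);  n_2 = (+0.8639, -0.5036)
edge 3: e_3 = (-0.77, +2.17);  n_3 = (+0.9424, +0.3344)
∠(n_2, n_3) = 49.78°
δ = |180° − 49.78°| = 130.22°
130.22° > 2α = 57.62°  →  invalid

δ = 130.22°, invalid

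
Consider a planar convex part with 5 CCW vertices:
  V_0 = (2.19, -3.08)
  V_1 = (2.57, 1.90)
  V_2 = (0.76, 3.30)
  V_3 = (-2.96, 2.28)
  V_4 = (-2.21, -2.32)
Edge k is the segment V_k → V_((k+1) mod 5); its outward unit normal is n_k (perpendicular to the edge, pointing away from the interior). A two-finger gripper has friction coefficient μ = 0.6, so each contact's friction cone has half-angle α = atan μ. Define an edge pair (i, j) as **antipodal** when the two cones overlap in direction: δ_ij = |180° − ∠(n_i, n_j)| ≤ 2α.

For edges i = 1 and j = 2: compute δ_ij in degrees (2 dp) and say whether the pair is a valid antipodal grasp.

α = atan 0.6 = 30.96°;  2α = 61.93°
edge 1: e_1 = (-1.81, +1.40);  n_1 = (+0.6118, +0.7910)
edge 2: e_2 = (-3.72, -1.02);  n_2 = (-0.2644, +0.9644)
∠(n_1, n_2) = 53.05°
δ = |180° − 53.05°| = 126.95°
126.95° > 2α = 61.93°  →  invalid

δ = 126.95°, invalid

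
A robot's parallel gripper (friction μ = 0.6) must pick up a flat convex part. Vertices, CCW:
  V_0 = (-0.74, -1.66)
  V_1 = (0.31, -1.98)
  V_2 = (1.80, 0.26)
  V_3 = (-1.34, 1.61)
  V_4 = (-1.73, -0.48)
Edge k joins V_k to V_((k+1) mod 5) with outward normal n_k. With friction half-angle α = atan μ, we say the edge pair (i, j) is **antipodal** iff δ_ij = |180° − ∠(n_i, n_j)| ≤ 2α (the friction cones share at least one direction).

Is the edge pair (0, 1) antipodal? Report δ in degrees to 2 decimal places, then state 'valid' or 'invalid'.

δ = 106.68°, invalid

α = atan 0.6 = 30.96°;  2α = 61.93°
edge 0: e_0 = (+1.05, -0.32);  n_0 = (-0.2915, -0.9566)
edge 1: e_1 = (+1.49, +2.24);  n_1 = (+0.8326, -0.5538)
∠(n_0, n_1) = 73.32°
δ = |180° − 73.32°| = 106.68°
106.68° > 2α = 61.93°  →  invalid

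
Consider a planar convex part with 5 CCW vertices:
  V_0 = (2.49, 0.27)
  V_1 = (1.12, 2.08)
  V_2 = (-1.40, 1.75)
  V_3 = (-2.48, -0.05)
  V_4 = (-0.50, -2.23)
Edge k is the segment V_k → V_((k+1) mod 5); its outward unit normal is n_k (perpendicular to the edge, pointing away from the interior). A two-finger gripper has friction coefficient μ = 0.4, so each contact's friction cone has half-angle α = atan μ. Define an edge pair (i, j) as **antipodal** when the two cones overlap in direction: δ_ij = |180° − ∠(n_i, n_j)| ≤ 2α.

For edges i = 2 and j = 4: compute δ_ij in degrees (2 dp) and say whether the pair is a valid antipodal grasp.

δ = 19.14°, valid

α = atan 0.4 = 21.80°;  2α = 43.60°
edge 2: e_2 = (-1.08, -1.80);  n_2 = (-0.8575, +0.5145)
edge 4: e_4 = (+2.99, +2.50);  n_4 = (+0.6414, -0.7672)
∠(n_2, n_4) = 160.86°
δ = |180° − 160.86°| = 19.14°
19.14° ≤ 2α = 43.60°  →  valid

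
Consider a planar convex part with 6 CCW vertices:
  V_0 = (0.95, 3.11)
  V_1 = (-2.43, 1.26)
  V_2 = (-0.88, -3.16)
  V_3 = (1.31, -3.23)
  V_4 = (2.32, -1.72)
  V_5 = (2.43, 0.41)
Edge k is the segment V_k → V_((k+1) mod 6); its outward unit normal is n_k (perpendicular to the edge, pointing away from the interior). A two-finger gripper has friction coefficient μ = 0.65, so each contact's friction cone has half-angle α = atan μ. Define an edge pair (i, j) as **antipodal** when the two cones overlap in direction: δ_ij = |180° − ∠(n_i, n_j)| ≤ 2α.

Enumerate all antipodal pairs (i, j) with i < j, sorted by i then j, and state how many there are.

count = 7; pairs: (0,2), (0,3), (0,4), (1,3), (1,4), (1,5), (2,5)

α = atan 0.65 = 33.02°;  2α = 66.05°
n_0 = (-0.4801, +0.8772)
n_1 = (-0.9437, -0.3309)
n_2 = (-0.0319, -0.9995)
n_3 = (+0.8312, -0.5560)
n_4 = (+0.9987, -0.0516)
n_5 = (+0.8769, +0.4807)
  (0,1): δ = 99.37°  ·
  (0,2): δ = 30.52°  ✓
  (0,3): δ = 27.53°  ✓
  (0,4): δ = 58.35°  ✓
  (0,5): δ = 90.04°  ·
  (1,2): δ = 111.16°  ·
  (1,3): δ = 53.10°  ✓
  (1,4): δ = 22.28°  ✓
  (1,5): δ = 9.40°  ✓
  (2,3): δ = 121.95°  ·
  (2,4): δ = 91.13°  ·
  (2,5): δ = 59.44°  ✓
  (3,4): δ = 149.18°  ·
  (3,5): δ = 117.49°  ·
  (4,5): δ = 148.31°  ·
antipodal pairs: 7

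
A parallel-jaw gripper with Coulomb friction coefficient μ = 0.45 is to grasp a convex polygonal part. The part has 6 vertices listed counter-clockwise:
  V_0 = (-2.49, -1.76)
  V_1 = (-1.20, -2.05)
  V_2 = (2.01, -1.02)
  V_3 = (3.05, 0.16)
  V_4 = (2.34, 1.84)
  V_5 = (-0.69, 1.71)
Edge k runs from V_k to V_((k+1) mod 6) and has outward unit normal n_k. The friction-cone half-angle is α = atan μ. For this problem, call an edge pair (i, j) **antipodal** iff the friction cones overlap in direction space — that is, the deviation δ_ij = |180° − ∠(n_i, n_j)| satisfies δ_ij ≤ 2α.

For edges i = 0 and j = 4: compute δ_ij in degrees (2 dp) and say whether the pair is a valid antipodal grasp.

δ = 15.13°, valid

α = atan 0.45 = 24.23°;  2α = 48.46°
edge 0: e_0 = (+1.29, -0.29);  n_0 = (-0.2193, -0.9757)
edge 4: e_4 = (-3.03, -0.13);  n_4 = (-0.0429, +0.9991)
∠(n_0, n_4) = 164.87°
δ = |180° − 164.87°| = 15.13°
15.13° ≤ 2α = 48.46°  →  valid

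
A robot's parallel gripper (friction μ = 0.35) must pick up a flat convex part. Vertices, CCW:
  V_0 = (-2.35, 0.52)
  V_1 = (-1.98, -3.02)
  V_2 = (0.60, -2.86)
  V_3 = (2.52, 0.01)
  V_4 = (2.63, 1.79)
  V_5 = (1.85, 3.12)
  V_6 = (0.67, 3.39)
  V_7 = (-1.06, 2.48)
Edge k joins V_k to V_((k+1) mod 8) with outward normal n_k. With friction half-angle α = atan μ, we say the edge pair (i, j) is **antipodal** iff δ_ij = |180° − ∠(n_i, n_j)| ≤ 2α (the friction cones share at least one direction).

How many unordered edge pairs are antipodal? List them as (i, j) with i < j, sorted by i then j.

α = atan 0.35 = 19.29°;  2α = 38.58°
n_0 = (-0.9946, -0.1040)
n_1 = (+0.0619, -0.9981)
n_2 = (+0.8312, -0.5560)
n_3 = (+0.9981, -0.0617)
n_4 = (+0.8626, +0.5059)
n_5 = (+0.2230, +0.9748)
n_6 = (-0.4655, +0.8850)
n_7 = (-0.8353, +0.5498)
  (0,1): δ = 92.42°  ·
  (0,2): δ = 39.75°  ·
  (0,3): δ = 9.50°  ✓
  (0,4): δ = 24.42°  ✓
  (0,5): δ = 71.14°  ·
  (0,6): δ = 111.78°  ·
  (0,7): δ = 140.68°  ·
  (1,2): δ = 127.33°  ·
  (1,3): δ = 97.08°  ·
  (1,4): δ = 63.16°  ·
  (1,5): δ = 16.44°  ✓
  (1,6): δ = 24.20°  ✓
  (1,7): δ = 53.10°  ·
  (2,3): δ = 149.75°  ·
  (2,4): δ = 115.83°  ·
  (2,5): δ = 69.11°  ·
  (2,6): δ = 28.47°  ✓
  (2,7): δ = 0.43°  ✓
  (3,4): δ = 146.07°  ·
  (3,5): δ = 99.35°  ·
  (3,6): δ = 58.72°  ·
  (3,7): δ = 29.82°  ✓
  (4,5): δ = 133.28°  ·
  (4,6): δ = 92.65°  ·
  (4,7): δ = 63.74°  ·
  (5,6): δ = 139.37°  ·
  (5,7): δ = 110.46°  ·
  (6,7): δ = 151.10°  ·
antipodal pairs: 7

count = 7; pairs: (0,3), (0,4), (1,5), (1,6), (2,6), (2,7), (3,7)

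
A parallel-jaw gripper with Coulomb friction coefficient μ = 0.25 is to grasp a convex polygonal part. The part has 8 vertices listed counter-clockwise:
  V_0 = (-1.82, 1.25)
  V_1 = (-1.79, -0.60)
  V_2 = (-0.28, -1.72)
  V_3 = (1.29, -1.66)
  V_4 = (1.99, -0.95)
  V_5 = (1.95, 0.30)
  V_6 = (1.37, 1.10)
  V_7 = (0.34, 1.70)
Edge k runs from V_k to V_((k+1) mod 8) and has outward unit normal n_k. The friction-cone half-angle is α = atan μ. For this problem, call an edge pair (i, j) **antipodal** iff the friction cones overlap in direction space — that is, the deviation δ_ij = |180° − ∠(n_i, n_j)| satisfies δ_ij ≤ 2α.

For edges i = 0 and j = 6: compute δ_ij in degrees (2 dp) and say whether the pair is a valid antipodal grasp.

α = atan 0.25 = 14.04°;  2α = 28.07°
edge 0: e_0 = (+0.03, -1.85);  n_0 = (-0.9999, -0.0162)
edge 6: e_6 = (-1.03, +0.60);  n_6 = (+0.5033, +0.8641)
∠(n_0, n_6) = 121.15°
δ = |180° − 121.15°| = 58.85°
58.85° > 2α = 28.07°  →  invalid

δ = 58.85°, invalid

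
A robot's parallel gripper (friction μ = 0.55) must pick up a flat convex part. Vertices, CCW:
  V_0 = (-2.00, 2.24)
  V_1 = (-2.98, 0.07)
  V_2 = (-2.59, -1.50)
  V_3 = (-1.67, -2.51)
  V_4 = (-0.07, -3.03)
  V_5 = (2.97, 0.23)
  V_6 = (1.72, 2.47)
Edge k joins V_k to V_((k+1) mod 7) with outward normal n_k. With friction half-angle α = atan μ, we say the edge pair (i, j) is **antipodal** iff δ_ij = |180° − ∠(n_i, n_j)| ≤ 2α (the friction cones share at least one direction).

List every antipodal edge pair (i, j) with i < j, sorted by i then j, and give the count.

α = atan 0.55 = 28.81°;  2α = 57.62°
n_0 = (-0.9114, +0.4116)
n_1 = (-0.9705, -0.2411)
n_2 = (-0.7393, -0.6734)
n_3 = (-0.3091, -0.9510)
n_4 = (+0.7314, -0.6820)
n_5 = (+0.8732, +0.4873)
n_6 = (-0.0617, +0.9981)
  (0,1): δ = 141.75°  ·
  (0,2): δ = 113.37°  ·
  (0,3): δ = 83.70°  ·
  (0,4): δ = 18.70°  ✓
  (0,5): δ = 53.47°  ✓
  (0,6): δ = 117.84°  ·
  (1,2): δ = 151.62°  ·
  (1,3): δ = 121.95°  ·
  (1,4): δ = 56.95°  ✓
  (1,5): δ = 15.21°  ✓
  (1,6): δ = 79.59°  ·
  (2,3): δ = 150.33°  ·
  (2,4): δ = 85.33°  ·
  (2,5): δ = 13.17°  ✓
  (2,6): δ = 51.21°  ✓
  (3,4): δ = 115.00°  ·
  (3,5): δ = 42.83°  ✓
  (3,6): δ = 21.54°  ✓
  (4,5): δ = 107.84°  ·
  (4,6): δ = 43.46°  ✓
  (5,6): δ = 115.63°  ·
antipodal pairs: 9

count = 9; pairs: (0,4), (0,5), (1,4), (1,5), (2,5), (2,6), (3,5), (3,6), (4,6)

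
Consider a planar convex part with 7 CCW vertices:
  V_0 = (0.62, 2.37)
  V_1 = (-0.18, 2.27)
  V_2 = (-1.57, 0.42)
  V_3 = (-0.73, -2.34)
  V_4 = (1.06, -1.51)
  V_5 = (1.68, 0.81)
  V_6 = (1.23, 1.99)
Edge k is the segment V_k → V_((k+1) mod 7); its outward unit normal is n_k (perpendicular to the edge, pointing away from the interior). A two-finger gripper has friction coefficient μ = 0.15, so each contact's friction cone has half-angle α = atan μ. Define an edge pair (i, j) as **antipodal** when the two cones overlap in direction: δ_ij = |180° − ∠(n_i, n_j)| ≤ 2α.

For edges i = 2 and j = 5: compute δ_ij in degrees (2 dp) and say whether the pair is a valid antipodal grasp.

δ = 3.95°, valid

α = atan 0.15 = 8.53°;  2α = 17.06°
edge 2: e_2 = (+0.84, -2.76);  n_2 = (-0.9567, -0.2912)
edge 5: e_5 = (-0.45, +1.18);  n_5 = (+0.9344, +0.3563)
∠(n_2, n_5) = 176.05°
δ = |180° − 176.05°| = 3.95°
3.95° ≤ 2α = 17.06°  →  valid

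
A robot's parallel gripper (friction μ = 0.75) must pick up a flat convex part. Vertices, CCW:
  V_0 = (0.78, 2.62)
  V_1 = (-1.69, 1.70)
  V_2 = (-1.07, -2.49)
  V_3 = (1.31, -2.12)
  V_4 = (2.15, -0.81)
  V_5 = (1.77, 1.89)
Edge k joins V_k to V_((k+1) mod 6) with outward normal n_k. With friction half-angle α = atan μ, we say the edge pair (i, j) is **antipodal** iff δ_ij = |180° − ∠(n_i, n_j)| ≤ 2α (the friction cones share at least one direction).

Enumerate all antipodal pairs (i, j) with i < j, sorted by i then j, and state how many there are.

α = atan 0.75 = 36.87°;  2α = 73.74°
n_0 = (-0.3490, +0.9371)
n_1 = (-0.9892, -0.1464)
n_2 = (+0.1536, -0.9881)
n_3 = (+0.8418, -0.5398)
n_4 = (+0.9902, +0.1394)
n_5 = (+0.5935, +0.8049)
  (0,1): δ = 102.01°  ·
  (0,2): δ = 11.59°  ✓
  (0,3): δ = 36.90°  ✓
  (0,4): δ = 77.58°  ·
  (0,5): δ = 123.17°  ·
  (1,2): δ = 89.58°  ·
  (1,3): δ = 41.09°  ✓
  (1,4): δ = 0.41°  ✓
  (1,5): δ = 45.18°  ✓
  (2,3): δ = 131.51°  ·
  (2,4): δ = 90.83°  ·
  (2,5): δ = 45.24°  ✓
  (3,4): δ = 139.32°  ·
  (3,5): δ = 93.74°  ·
  (4,5): δ = 134.42°  ·
antipodal pairs: 6

count = 6; pairs: (0,2), (0,3), (1,3), (1,4), (1,5), (2,5)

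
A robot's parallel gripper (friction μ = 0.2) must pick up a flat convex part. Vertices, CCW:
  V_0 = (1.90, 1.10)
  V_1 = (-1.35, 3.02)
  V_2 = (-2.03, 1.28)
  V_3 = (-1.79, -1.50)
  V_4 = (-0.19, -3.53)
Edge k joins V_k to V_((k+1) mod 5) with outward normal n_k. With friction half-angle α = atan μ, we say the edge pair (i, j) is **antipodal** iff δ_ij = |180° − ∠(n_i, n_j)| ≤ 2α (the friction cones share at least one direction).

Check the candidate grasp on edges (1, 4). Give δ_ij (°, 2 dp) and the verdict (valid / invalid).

δ = 2.95°, valid

α = atan 0.2 = 11.31°;  2α = 22.62°
edge 1: e_1 = (-0.68, -1.74);  n_1 = (-0.9314, +0.3640)
edge 4: e_4 = (+2.09, +4.63);  n_4 = (+0.9114, -0.4114)
∠(n_1, n_4) = 177.05°
δ = |180° − 177.05°| = 2.95°
2.95° ≤ 2α = 22.62°  →  valid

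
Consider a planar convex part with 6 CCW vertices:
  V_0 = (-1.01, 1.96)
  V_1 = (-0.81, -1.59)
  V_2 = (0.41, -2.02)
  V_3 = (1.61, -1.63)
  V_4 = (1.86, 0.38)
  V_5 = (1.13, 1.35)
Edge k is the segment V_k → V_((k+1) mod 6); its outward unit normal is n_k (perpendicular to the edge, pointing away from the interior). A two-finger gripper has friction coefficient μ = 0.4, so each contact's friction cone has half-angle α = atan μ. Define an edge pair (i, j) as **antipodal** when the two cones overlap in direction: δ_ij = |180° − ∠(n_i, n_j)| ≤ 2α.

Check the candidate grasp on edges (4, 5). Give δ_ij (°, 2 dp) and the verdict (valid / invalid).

α = atan 0.4 = 21.80°;  2α = 43.60°
edge 4: e_4 = (-0.73, +0.97);  n_4 = (+0.7990, +0.6013)
edge 5: e_5 = (-2.14, +0.61);  n_5 = (+0.2741, +0.9617)
∠(n_4, n_5) = 37.13°
δ = |180° − 37.13°| = 142.87°
142.87° > 2α = 43.60°  →  invalid

δ = 142.87°, invalid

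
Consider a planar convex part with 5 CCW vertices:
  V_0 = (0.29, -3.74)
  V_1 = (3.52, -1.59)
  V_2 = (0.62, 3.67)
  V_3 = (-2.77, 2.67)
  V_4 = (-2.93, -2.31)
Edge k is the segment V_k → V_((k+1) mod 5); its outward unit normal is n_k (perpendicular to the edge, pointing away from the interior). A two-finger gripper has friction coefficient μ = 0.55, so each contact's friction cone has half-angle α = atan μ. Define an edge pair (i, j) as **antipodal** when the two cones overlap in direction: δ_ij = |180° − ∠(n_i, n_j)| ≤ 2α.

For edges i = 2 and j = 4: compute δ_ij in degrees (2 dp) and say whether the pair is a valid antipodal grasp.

α = atan 0.55 = 28.81°;  2α = 57.62°
edge 2: e_2 = (-3.39, -1.00);  n_2 = (-0.2829, +0.9591)
edge 4: e_4 = (+3.22, -1.43);  n_4 = (-0.4059, -0.9139)
∠(n_2, n_4) = 139.62°
δ = |180° − 139.62°| = 40.38°
40.38° ≤ 2α = 57.62°  →  valid

δ = 40.38°, valid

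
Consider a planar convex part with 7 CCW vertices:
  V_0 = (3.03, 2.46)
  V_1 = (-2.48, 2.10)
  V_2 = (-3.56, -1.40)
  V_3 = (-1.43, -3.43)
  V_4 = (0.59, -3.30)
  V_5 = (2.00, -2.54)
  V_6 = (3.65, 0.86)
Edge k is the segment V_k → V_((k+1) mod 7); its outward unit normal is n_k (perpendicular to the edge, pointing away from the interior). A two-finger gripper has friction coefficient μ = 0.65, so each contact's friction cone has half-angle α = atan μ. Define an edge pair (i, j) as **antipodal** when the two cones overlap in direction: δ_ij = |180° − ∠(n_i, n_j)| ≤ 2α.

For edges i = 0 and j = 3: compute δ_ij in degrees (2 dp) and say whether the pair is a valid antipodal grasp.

δ = 0.06°, valid

α = atan 0.65 = 33.02°;  2α = 66.05°
edge 0: e_0 = (-5.51, -0.36);  n_0 = (-0.0652, +0.9979)
edge 3: e_3 = (+2.02, +0.13);  n_3 = (+0.0642, -0.9979)
∠(n_0, n_3) = 179.94°
δ = |180° − 179.94°| = 0.06°
0.06° ≤ 2α = 66.05°  →  valid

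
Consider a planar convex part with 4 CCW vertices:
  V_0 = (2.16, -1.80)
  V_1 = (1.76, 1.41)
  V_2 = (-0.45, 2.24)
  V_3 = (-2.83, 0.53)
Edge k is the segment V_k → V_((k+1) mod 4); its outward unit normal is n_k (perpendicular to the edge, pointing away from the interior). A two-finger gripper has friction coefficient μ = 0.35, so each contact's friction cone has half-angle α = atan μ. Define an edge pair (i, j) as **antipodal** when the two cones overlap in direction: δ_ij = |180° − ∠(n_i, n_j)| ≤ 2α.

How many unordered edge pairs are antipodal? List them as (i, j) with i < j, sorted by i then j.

count = 1; pairs: (1,3)

α = atan 0.35 = 19.29°;  2α = 38.58°
n_0 = (+0.9923, +0.1237)
n_1 = (+0.3516, +0.9362)
n_2 = (-0.5835, +0.8121)
n_3 = (-0.4231, -0.9061)
  (0,1): δ = 117.69°  ·
  (0,2): δ = 61.41°  ·
  (0,3): δ = 57.87°  ·
  (1,2): δ = 123.72°  ·
  (1,3): δ = 4.45°  ✓
  (2,3): δ = 60.73°  ·
antipodal pairs: 1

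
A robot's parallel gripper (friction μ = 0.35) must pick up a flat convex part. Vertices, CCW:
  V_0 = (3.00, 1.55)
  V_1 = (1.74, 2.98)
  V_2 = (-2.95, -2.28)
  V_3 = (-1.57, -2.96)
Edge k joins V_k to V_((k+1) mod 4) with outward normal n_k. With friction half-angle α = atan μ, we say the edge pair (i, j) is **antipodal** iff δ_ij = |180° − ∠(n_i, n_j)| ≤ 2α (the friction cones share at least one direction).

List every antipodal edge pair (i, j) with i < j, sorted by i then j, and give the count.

α = atan 0.35 = 19.29°;  2α = 38.58°
n_0 = (+0.7503, +0.6611)
n_1 = (-0.7464, +0.6655)
n_2 = (-0.4420, -0.8970)
n_3 = (+0.7024, -0.7118)
  (0,1): δ = 83.11°  ·
  (0,2): δ = 22.38°  ✓
  (0,3): δ = 93.24°  ·
  (1,2): δ = 74.51°  ·
  (1,3): δ = 3.66°  ✓
  (2,3): δ = 109.15°  ·
antipodal pairs: 2

count = 2; pairs: (0,2), (1,3)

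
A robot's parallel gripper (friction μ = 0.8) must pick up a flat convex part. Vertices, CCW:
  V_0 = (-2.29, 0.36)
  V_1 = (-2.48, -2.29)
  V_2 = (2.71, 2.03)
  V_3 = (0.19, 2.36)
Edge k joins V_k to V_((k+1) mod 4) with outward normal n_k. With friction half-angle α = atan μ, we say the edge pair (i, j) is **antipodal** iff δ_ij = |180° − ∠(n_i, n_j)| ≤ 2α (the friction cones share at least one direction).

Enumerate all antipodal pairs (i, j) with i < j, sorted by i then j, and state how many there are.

α = atan 0.8 = 38.66°;  2α = 77.32°
n_0 = (-0.9974, +0.0715)
n_1 = (+0.6397, -0.7686)
n_2 = (+0.1298, +0.9915)
n_3 = (-0.6278, +0.7784)
  (0,1): δ = 46.13°  ✓
  (0,2): δ = 86.64°  ·
  (0,3): δ = 132.99°  ·
  (1,2): δ = 47.23°  ✓
  (1,3): δ = 0.89°  ✓
  (2,3): δ = 133.65°  ·
antipodal pairs: 3

count = 3; pairs: (0,1), (1,2), (1,3)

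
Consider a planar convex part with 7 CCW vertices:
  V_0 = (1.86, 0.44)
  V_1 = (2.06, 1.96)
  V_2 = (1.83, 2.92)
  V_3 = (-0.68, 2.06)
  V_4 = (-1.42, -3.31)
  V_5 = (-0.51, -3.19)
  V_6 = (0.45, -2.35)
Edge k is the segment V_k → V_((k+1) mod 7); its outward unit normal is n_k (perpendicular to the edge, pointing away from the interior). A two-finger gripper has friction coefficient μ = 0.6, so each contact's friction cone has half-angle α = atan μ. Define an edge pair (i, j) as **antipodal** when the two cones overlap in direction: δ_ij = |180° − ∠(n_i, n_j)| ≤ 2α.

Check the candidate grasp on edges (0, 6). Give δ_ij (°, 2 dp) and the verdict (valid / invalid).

δ = 160.68°, invalid

α = atan 0.6 = 30.96°;  2α = 61.93°
edge 0: e_0 = (+0.20, +1.52);  n_0 = (+0.9915, -0.1305)
edge 6: e_6 = (+1.41, +2.79);  n_6 = (+0.8925, -0.4510)
∠(n_0, n_6) = 19.32°
δ = |180° − 19.32°| = 160.68°
160.68° > 2α = 61.93°  →  invalid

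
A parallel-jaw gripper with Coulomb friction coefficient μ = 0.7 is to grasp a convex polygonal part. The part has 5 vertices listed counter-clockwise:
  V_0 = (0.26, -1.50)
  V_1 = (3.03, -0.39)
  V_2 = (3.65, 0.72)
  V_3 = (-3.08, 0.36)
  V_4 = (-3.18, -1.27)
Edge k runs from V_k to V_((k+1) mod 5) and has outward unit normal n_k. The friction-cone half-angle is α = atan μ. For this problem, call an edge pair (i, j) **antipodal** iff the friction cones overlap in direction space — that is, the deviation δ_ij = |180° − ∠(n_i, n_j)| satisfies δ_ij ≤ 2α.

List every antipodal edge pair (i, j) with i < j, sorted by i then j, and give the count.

α = atan 0.7 = 34.99°;  2α = 69.98°
n_0 = (+0.3720, -0.9282)
n_1 = (+0.8730, -0.4876)
n_2 = (-0.0534, +0.9986)
n_3 = (-0.9981, +0.0612)
n_4 = (-0.0667, -0.9978)
  (0,1): δ = 141.02°  ·
  (0,2): δ = 18.78°  ✓
  (0,3): δ = 64.65°  ✓
  (0,4): δ = 154.34°  ·
  (1,2): δ = 57.75°  ✓
  (1,3): δ = 25.68°  ✓
  (1,4): δ = 115.36°  ·
  (2,3): δ = 96.57°  ·
  (2,4): δ = 6.89°  ✓
  (3,4): δ = 90.31°  ·
antipodal pairs: 5

count = 5; pairs: (0,2), (0,3), (1,2), (1,3), (2,4)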